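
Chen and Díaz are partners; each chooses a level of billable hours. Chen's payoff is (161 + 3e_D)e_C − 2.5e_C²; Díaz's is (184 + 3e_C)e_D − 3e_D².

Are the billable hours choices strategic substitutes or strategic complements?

strategic complements

Expanding Chen's payoff: 161e_C + 3e_De_C − 2.5e_C².
∂π/∂e_C = 161 + 3e_D − 5e_C = 0, so e_C = 32.2 + 0.6e_D.
The best-response slope de_C/de_D = 0.6 > 0: the reaction function is upward-sloping, so the choices are strategic complements.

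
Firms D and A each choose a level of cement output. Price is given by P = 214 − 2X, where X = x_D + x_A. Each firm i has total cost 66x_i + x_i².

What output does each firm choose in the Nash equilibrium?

Firm D's profit: π = x_D(214 − 2(x_D + x_A)) − 66x_D − x_D².
∂π/∂x_D = 148 − 6x_D − 2x_A = 0, so x_D = 74/3 − (1/3)x_A.
By symmetry x_A = x_D; substituting into the reaction function, (4/3)x_D = 74/3 and x_D = 18.5.

18.5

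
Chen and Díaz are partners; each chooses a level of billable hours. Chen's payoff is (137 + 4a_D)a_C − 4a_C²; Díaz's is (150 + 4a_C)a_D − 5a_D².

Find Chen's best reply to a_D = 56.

Expanding Chen's payoff: 137a_C + 4a_Da_C − 4a_C².
∂π/∂a_C = 137 + 4a_D − 8a_C = 0, so a_C = 17.125 + 0.5a_D.
At a_D = 56: a_C = 17.125 + 0.5·56 = 45.125.

45.125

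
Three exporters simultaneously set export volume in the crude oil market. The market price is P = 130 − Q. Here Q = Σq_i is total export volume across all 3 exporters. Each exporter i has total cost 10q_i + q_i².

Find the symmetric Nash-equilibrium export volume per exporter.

20

A representative exporter's profit is π_i = q_i(130 − Q) − 10q_i − q_i², with Q = q_i + Σ_{j≠i} q_j.
First-order condition: 120 − 4q_i − Σ_{j≠i} q_j = 0.
With identical exporters, set every q_j = q: then 120 − 4q − 2q = 0, i.e. q = 120/6 = 20.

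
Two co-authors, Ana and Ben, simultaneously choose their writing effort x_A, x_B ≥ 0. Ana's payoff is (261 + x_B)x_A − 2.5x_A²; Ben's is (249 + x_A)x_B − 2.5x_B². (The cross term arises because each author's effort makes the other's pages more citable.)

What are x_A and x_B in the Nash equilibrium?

Expanding Ana's payoff: 261x_A + x_Bx_A − 2.5x_A².
∂π/∂x_A = 261 + x_B − 5x_A = 0, so x_A = 52.2 + 0.2x_B.
Likewise for Ben: x_B = 49.8 + 0.2x_A.
Solving the two reaction functions simultaneously: (1 − (0.2)(0.2))x_A = 52.2 + 0.2·49.8, so 0.96x_A = 62.16 and x_A = 64.75.
Then x_B = 49.8 + 0.2·64.75 = 62.75.

64.75, 62.75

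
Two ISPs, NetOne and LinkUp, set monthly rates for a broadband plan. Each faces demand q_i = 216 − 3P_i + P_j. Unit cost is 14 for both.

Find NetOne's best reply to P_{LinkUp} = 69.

54.5

NetOne's profit: π = (P_{NetOne} − 14)(216 − 3P_{NetOne} + P_{LinkUp}).
∂π/∂P_{NetOne} = 258 − 6P_{NetOne} + P_{LinkUp} = 0 ⇒ P_{NetOne} = 43 + (1/6)P_{LinkUp}.
At P_{LinkUp} = 69: P_{NetOne} = 43 + (1/6)·69 = 54.5.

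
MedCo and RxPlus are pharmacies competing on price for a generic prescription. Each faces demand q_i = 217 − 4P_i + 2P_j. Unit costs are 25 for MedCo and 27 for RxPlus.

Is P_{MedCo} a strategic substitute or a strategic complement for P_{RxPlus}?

MedCo's profit: π = (P_{MedCo} − 25)(217 − 4P_{MedCo} + 2P_{RxPlus}).
∂π/∂P_{MedCo} = 317 − 8P_{MedCo} + 2P_{RxPlus} = 0 ⇒ P_{MedCo} = 39.625 + 0.25P_{RxPlus}.
The best-response slope dP_{MedCo}/dP_{RxPlus} = 0.25 > 0: the reaction function is upward-sloping, so the choices are strategic complements.

strategic complements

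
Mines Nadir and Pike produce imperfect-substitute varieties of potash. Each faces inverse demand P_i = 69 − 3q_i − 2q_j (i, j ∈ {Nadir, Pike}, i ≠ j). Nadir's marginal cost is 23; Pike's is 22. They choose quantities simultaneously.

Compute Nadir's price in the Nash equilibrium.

Mine Nadir's profit: π = q_{Nadir}(69 − 3q_{Nadir} − 2q_{Pike}) − 23q_{Nadir}.
∂π/∂q_{Nadir} = 46 − 6q_{Nadir} − 2q_{Pike} = 0 ⇒ q_{Nadir} = 23/3 − (1/3)q_{Pike}.
Similarly q_{Pike} = 47/6 − (1/3)q_{Nadir}.
Plugging q_{Pike} into Nadir's best response: q_{Nadir} = 23/3 − (1/3)(47/6 − (1/3)q_{Nadir}) ⇒ (8/9)q_{Nadir} = 91/18, so q_{Nadir} = 5.6875.
Then q_{Pike} = 47/6 − (1/3)·5.6875 = 5.9375.
P_{Nadir} = 69 − 3·5.6875 − 2·5.9375 = 40.0625.

40.0625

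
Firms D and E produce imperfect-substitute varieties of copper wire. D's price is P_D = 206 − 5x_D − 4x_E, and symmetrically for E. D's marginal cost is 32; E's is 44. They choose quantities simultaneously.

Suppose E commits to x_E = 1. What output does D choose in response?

17

Firm D's profit: π = x_D(206 − 5x_D − 4x_E) − 32x_D.
∂π/∂x_D = 174 − 10x_D − 4x_E = 0 ⇒ x_D = 17.4 − 0.4x_E.
At x_E = 1: x_D = 17.4 − 0.4·1 = 17.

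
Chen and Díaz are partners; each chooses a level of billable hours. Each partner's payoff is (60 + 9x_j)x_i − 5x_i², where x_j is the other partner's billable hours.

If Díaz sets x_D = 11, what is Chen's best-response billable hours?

15.9

Chen's payoff is (60 + 9x_D)x_C − 5x_C².
∂π/∂x_C = 60 + 9x_D − 10x_C = 0, so x_C = 6 + 0.9x_D.
At x_D = 11: x_C = 6 + 0.9·11 = 15.9.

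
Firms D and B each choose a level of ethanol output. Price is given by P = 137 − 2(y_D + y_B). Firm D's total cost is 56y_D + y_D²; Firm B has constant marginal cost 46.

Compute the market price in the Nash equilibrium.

84.4

Firm D's profit: π = y_D(137 − 2(y_D + y_B)) − 56y_D − y_D².
∂π/∂y_D = 81 − 6y_D − 2y_B = 0, so y_D = 13.5 − (1/3)y_B.
For B: ∂π/∂y_B = 91 − 4y_B − 2y_D = 0 ⇒ y_B = 22.75 − 0.5y_D.
Solving the two reaction functions simultaneously: (1 − (−1/3)(−0.5))y_D = 13.5 − (1/3)·22.75, so (5/6)y_D = 71/12 and y_D = 7.1.
Then y_B = 22.75 − 0.5·7.1 = 19.2.
Equilibrium price: P = 137 − 2·26.3 = 84.4.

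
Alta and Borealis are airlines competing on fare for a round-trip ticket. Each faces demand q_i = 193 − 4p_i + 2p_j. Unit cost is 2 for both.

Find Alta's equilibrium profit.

3969

Alta's profit: π = (p_{Alta} − 2)(193 − 4p_{Alta} + 2p_{Borealis}).
∂π/∂p_{Alta} = 201 − 8p_{Alta} + 2p_{Borealis} = 0 ⇒ p_{Alta} = 25.125 + 0.25p_{Borealis}.
By symmetry p_{Borealis} = p_{Alta}; substituting into the reaction function, 0.75p_{Alta} = 25.125 and p_{Alta} = 33.5.
q_{Alta} = 193 − 4·33.5 + 2·33.5 = 126.
Profit = (33.5 − 2)·126 = 3969.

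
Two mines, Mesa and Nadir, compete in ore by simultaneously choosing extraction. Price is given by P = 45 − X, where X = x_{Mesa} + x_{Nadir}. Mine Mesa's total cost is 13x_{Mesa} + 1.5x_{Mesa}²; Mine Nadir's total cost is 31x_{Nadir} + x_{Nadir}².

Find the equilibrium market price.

Mine Mesa's profit: π = x_{Mesa}(45 − (x_{Mesa} + x_{Nadir})) − 13x_{Mesa} − 1.5x_{Mesa}².
∂π/∂x_{Mesa} = 32 − 5x_{Mesa} − x_{Nadir} = 0, so x_{Mesa} = 6.4 − 0.2x_{Nadir}.
For Nadir: ∂π/∂x_{Nadir} = 14 − 4x_{Nadir} − x_{Mesa} = 0 ⇒ x_{Nadir} = 3.5 − 0.25x_{Mesa}.
Solving the two reaction functions simultaneously: (1 − (−0.2)(−0.25))x_{Mesa} = 6.4 − 0.2·3.5, so 0.95x_{Mesa} = 5.7 and x_{Mesa} = 6.
Then x_{Nadir} = 3.5 − 0.25·6 = 2.
Equilibrium price: P = 45 − 8 = 37.

37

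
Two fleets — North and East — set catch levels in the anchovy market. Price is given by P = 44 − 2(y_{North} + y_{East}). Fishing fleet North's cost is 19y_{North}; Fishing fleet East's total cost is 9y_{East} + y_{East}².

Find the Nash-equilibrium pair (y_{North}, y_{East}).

4, 4.5

Fishing fleet North's profit: π = y_{North}(44 − 2(y_{North} + y_{East})) − 19y_{North}.
∂π/∂y_{North} = 25 − 4y_{North} − 2y_{East} = 0, so y_{North} = 6.25 − 0.5y_{East}.
For East: ∂π/∂y_{East} = 35 − 6y_{East} − 2y_{North} = 0 ⇒ y_{East} = 35/6 − (1/3)y_{North}.
Substituting the second reaction function into the first: y_{North} = 6.25 − 0.5(35/6 − (1/3)y_{North}), which gives (5/6)y_{North} = 10/3 ⇒ y_{North} = 4.
Then y_{East} = 35/6 − (1/3)·4 = 4.5.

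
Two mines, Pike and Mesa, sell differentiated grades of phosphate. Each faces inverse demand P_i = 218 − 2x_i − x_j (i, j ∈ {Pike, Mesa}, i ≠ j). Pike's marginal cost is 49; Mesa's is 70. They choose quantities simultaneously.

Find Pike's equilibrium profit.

2478.08

Mine Pike's profit: π = x_{Pike}(218 − 2x_{Pike} − x_{Mesa}) − 49x_{Pike}.
∂π/∂x_{Pike} = 169 − 4x_{Pike} − x_{Mesa} = 0 ⇒ x_{Pike} = 42.25 − 0.25x_{Mesa}.
Similarly x_{Mesa} = 37 − 0.25x_{Pike}.
Plugging x_{Mesa} into Pike's best response: x_{Pike} = 42.25 − 0.25(37 − 0.25x_{Pike}) ⇒ 0.9375x_{Pike} = 33, so x_{Pike} = 35.2.
Then x_{Mesa} = 37 − 0.25·35.2 = 28.2.
P_{Pike} = 218 − 2·35.2 − 28.2 = 119.4.
Profit = (119.4 − 49)·35.2 = 2478.08.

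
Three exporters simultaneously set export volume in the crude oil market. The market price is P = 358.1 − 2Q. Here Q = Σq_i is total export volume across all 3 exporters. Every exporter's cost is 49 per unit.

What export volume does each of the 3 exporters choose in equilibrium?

A representative exporter's profit is π_i = q_i(358.1 − 2Q) − 49q_i, with Q = q_i + Σ_{j≠i} q_j.
First-order condition: 309.1 − 4q_i − 2Σ_{j≠i} q_j = 0.
Imposing symmetry (q_j = q for all j) turns Σ_{j≠i} q_j into 2q, so 309.1 = 8q and q = 38.6375.

38.6375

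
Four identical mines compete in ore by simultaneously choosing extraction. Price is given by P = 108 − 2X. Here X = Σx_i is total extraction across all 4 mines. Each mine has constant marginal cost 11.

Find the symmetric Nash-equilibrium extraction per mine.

9.7

A representative mine's profit is π_i = x_i(108 − 2X) − 11x_i, with X = x_i + Σ_{j≠i} x_j.
First-order condition: 97 − 4x_i − 2Σ_{j≠i} x_j = 0.
With identical mines, set every x_j = x: then 97 − 4x − 6x = 0, i.e. x = 97/10 = 9.7.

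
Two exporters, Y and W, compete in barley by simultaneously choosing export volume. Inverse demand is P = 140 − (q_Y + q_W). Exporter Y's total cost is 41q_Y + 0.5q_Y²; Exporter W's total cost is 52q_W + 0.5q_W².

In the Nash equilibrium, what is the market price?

Exporter Y's profit: π = q_Y(140 − (q_Y + q_W)) − 41q_Y − 0.5q_Y².
∂π/∂q_Y = 99 − 3q_Y − q_W = 0, so q_Y = 33 − (1/3)q_W.
By the same steps for W: q_W = 88/3 − (1/3)q_Y.
Solving the two reaction functions simultaneously: (1 − (−1/3)(−1/3))q_Y = 33 − (1/3)·(88/3), so (8/9)q_Y = 209/9 and q_Y = 26.125.
Then q_W = 88/3 − (1/3)·26.125 = 20.625.
Equilibrium price: P = 140 − 46.75 = 93.25.

93.25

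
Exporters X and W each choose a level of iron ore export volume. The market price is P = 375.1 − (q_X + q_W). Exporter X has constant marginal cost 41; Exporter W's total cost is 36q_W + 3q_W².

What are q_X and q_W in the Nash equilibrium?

Exporter X's profit: π = q_X(375.1 − (q_X + q_W)) − 41q_X.
∂π/∂q_X = 334.1 − 2q_X − q_W = 0, so q_X = 167.05 − 0.5q_W.
For W: ∂π/∂q_W = 339.1 − 8q_W − q_X = 0 ⇒ q_W = 42.3875 − 0.125q_X.
Solving the two reaction functions simultaneously: (1 − (−0.5)(−0.125))q_X = 167.05 − 0.5·42.3875, so 0.9375q_X = 23337/160 and q_X = 155.58.
Then q_W = 42.3875 − 0.125·155.58 = 22.94.

155.58, 22.94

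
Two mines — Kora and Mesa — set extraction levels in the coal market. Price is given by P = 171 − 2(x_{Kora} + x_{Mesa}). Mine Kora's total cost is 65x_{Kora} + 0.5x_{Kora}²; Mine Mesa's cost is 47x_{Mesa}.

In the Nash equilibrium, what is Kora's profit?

Mine Kora's profit: π = x_{Kora}(171 − 2(x_{Kora} + x_{Mesa})) − 65x_{Kora} − 0.5x_{Kora}².
∂π/∂x_{Kora} = 106 − 5x_{Kora} − 2x_{Mesa} = 0, so x_{Kora} = 21.2 − 0.4x_{Mesa}.
For Mesa: ∂π/∂x_{Mesa} = 124 − 4x_{Mesa} − 2x_{Kora} = 0 ⇒ x_{Mesa} = 31 − 0.5x_{Kora}.
Solving the two reaction functions simultaneously: (1 − (−0.4)(−0.5))x_{Kora} = 21.2 − 0.4·31, so 0.8x_{Kora} = 8.8 and x_{Kora} = 11.
Then x_{Mesa} = 31 − 0.5·11 = 25.5.
Price P = 171 − 2·36.5 = 98.
Kora's profit: (98 − 65)·11 − 0.5(11)² = 302.5.

302.5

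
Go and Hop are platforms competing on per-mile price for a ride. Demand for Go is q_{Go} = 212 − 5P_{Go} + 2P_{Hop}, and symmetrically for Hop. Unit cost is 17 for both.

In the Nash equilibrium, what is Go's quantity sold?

Go's profit: π = (P_{Go} − 17)(212 − 5P_{Go} + 2P_{Hop}).
∂π/∂P_{Go} = 297 − 10P_{Go} + 2P_{Hop} = 0 ⇒ P_{Go} = 29.7 + 0.2P_{Hop}.
The game is symmetric, so in equilibrium P_{Hop} = P_{Go}: the reaction function gives 0.8P_{Go} = 29.7, hence P_{Go} = 37.125.
q_{Go} = 212 − 5·37.125 + 2·37.125 = 100.625.

100.625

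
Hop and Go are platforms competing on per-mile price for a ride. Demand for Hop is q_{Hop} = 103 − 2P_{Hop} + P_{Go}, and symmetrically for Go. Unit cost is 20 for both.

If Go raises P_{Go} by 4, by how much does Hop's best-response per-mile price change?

Hop's profit: π = (P_{Hop} − 20)(103 − 2P_{Hop} + P_{Go}).
∂π/∂P_{Hop} = 143 − 4P_{Hop} + P_{Go} = 0 ⇒ P_{Hop} = 35.75 + 0.25P_{Go}.
The reaction-function slope is 0.25, so a 4-unit rise in P_{Go} moves P_{Hop} by 0.25 × 4 = 1. Hop's best response rises — the actions are strategic complements.

1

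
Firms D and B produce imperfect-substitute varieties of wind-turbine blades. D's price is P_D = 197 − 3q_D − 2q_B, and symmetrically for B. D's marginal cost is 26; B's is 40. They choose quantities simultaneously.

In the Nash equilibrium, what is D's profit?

1485.1875

Firm D's profit: π = q_D(197 − 3q_D − 2q_B) − 26q_D.
∂π/∂q_D = 171 − 6q_D − 2q_B = 0 ⇒ q_D = 28.5 − (1/3)q_B.
Similarly q_B = 157/6 − (1/3)q_D.
Solving the two reaction functions simultaneously: (1 − (−1/3)(−1/3))q_D = 28.5 − (1/3)·(157/6), so (8/9)q_D = 178/9 and q_D = 22.25.
Then q_B = 157/6 − (1/3)·22.25 = 18.75.
P_D = 197 − 3·22.25 − 2·18.75 = 92.75.
Profit = (92.75 − 26)·22.25 = 1485.1875.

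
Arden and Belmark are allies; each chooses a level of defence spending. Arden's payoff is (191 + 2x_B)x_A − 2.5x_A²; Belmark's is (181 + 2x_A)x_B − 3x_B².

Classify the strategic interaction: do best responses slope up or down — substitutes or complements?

Expanding Arden's payoff: 191x_A + 2x_Bx_A − 2.5x_A².
∂π/∂x_A = 191 + 2x_B − 5x_A = 0, so x_A = 38.2 + 0.4x_B.
The best-response slope dx_A/dx_B = 0.4 > 0: the reaction function is upward-sloping, so the choices are strategic complements.

strategic complements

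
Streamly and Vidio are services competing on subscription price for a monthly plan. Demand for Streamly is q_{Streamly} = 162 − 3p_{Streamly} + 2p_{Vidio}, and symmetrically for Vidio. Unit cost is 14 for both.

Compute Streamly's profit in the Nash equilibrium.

4107

Streamly's profit: π = (p_{Streamly} − 14)(162 − 3p_{Streamly} + 2p_{Vidio}).
∂π/∂p_{Streamly} = 204 − 6p_{Streamly} + 2p_{Vidio} = 0 ⇒ p_{Streamly} = 34 + (1/3)p_{Vidio}.
The game is symmetric, so in equilibrium p_{Vidio} = p_{Streamly}: the reaction function gives (2/3)p_{Streamly} = 34, hence p_{Streamly} = 51.
q_{Streamly} = 162 − 3·51 + 2·51 = 111.
Profit = (51 − 14)·111 = 4107.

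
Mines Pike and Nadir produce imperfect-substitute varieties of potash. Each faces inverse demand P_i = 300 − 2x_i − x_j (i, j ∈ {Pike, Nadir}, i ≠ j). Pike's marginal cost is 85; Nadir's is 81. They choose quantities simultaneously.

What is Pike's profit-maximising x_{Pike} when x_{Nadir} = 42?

Mine Pike's profit: π = x_{Pike}(300 − 2x_{Pike} − x_{Nadir}) − 85x_{Pike}.
∂π/∂x_{Pike} = 215 − 4x_{Pike} − x_{Nadir} = 0 ⇒ x_{Pike} = 53.75 − 0.25x_{Nadir}.
At x_{Nadir} = 42: x_{Pike} = 53.75 − 0.25·42 = 43.25.

43.25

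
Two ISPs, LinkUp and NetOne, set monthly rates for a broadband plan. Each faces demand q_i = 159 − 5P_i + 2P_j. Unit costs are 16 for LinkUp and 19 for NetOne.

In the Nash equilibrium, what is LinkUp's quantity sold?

70.9375

LinkUp's profit: π = (P_{LinkUp} − 16)(159 − 5P_{LinkUp} + 2P_{NetOne}).
∂π/∂P_{LinkUp} = 239 − 10P_{LinkUp} + 2P_{NetOne} = 0 ⇒ P_{LinkUp} = 23.9 + 0.2P_{NetOne}.
Similarly P_{NetOne} = 25.4 + 0.2P_{LinkUp}.
Substituting the second reaction function into the first: P_{LinkUp} = 23.9 + 0.2(25.4 + 0.2P_{LinkUp}), which gives 0.96P_{LinkUp} = 28.98 ⇒ P_{LinkUp} = 30.1875.
Then P_{NetOne} = 25.4 + 0.2·30.1875 = 31.4375.
q_{LinkUp} = 159 − 5·30.1875 + 2·31.4375 = 70.9375.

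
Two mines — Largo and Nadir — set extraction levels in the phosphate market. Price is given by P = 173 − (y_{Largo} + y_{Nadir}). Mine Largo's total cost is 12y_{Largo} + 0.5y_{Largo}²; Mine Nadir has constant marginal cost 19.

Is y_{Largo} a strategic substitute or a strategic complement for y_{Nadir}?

strategic substitutes

Mine Largo's profit: π = y_{Largo}(173 − (y_{Largo} + y_{Nadir})) − 12y_{Largo} − 0.5y_{Largo}².
∂π/∂y_{Largo} = 161 − 3y_{Largo} − y_{Nadir} = 0, so y_{Largo} = 161/3 − (1/3)y_{Nadir}.
The best-response slope dy_{Largo}/dy_{Nadir} = −1/3 < 0: the reaction function is downward-sloping, so the choices are strategic substitutes.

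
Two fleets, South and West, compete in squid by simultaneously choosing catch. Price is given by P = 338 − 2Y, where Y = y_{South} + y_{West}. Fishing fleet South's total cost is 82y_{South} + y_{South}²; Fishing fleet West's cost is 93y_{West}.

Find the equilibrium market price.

188.8

Fishing fleet South's profit: π = y_{South}(338 − 2(y_{South} + y_{West})) − 82y_{South} − y_{South}².
∂π/∂y_{South} = 256 − 6y_{South} − 2y_{West} = 0, so y_{South} = 128/3 − (1/3)y_{West}.
For West: ∂π/∂y_{West} = 245 − 4y_{West} − 2y_{South} = 0 ⇒ y_{West} = 61.25 − 0.5y_{South}.
Substituting the second reaction function into the first: y_{South} = 128/3 − (1/3)(61.25 − 0.5y_{South}), which gives (5/6)y_{South} = 22.25 ⇒ y_{South} = 26.7.
Then y_{West} = 61.25 − 0.5·26.7 = 47.9.
Equilibrium price: P = 338 − 2·74.6 = 188.8.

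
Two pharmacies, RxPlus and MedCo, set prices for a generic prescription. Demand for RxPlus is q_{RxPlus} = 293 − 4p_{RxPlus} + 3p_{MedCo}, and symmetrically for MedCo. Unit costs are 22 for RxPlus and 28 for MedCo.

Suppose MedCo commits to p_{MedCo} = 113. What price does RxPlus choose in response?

RxPlus's profit: π = (p_{RxPlus} − 22)(293 − 4p_{RxPlus} + 3p_{MedCo}).
∂π/∂p_{RxPlus} = 381 − 8p_{RxPlus} + 3p_{MedCo} = 0 ⇒ p_{RxPlus} = 47.625 + 0.375p_{MedCo}.
At p_{MedCo} = 113: p_{RxPlus} = 47.625 + 0.375·113 = 90.

90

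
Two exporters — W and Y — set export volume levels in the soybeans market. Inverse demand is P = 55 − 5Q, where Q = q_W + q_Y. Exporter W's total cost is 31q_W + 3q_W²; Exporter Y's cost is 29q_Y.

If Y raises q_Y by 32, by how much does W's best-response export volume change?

-10

Exporter W's profit: π = q_W(55 − 5(q_W + q_Y)) − 31q_W − 3q_W².
∂π/∂q_W = 24 − 16q_W − 5q_Y = 0, so q_W = 1.5 − 0.3125q_Y.
The reaction-function slope is −0.3125, so a 32-unit rise in q_Y moves q_W by −0.3125 × 32 = −10. W's best response falls — the actions are strategic substitutes.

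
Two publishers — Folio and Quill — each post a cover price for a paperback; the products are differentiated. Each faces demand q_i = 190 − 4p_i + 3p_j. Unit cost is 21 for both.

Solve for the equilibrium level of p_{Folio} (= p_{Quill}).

Folio's profit: π = (p_{Folio} − 21)(190 − 4p_{Folio} + 3p_{Quill}).
∂π/∂p_{Folio} = 274 − 8p_{Folio} + 3p_{Quill} = 0 ⇒ p_{Folio} = 34.25 + 0.375p_{Quill}.
By symmetry p_{Quill} = p_{Folio}; substituting into the reaction function, 0.625p_{Folio} = 34.25 and p_{Folio} = 54.8.

54.8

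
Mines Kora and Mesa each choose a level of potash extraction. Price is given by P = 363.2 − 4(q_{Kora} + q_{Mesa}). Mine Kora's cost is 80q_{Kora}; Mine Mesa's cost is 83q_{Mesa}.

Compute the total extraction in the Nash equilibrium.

Mine Kora's profit: π = q_{Kora}(363.2 − 4(q_{Kora} + q_{Mesa})) − 80q_{Kora}.
∂π/∂q_{Kora} = 283.2 − 8q_{Kora} − 4q_{Mesa} = 0, so q_{Kora} = 35.4 − 0.5q_{Mesa}.
By the same steps for Mesa: q_{Mesa} = 35.025 − 0.5q_{Kora}.
Substituting the second reaction function into the first: q_{Kora} = 35.4 − 0.5(35.025 − 0.5q_{Kora}), which gives 0.75q_{Kora} = 17.8875 ⇒ q_{Kora} = 23.85.
Then q_{Mesa} = 35.025 − 0.5·23.85 = 23.1.
Total extraction: 23.85 + 23.1 = 46.95.

46.95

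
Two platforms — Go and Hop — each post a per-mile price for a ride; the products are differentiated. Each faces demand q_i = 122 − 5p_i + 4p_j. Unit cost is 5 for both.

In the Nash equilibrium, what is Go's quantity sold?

97.5

Go's profit: π = (p_{Go} − 5)(122 − 5p_{Go} + 4p_{Hop}).
∂π/∂p_{Go} = 147 − 10p_{Go} + 4p_{Hop} = 0 ⇒ p_{Go} = 14.7 + 0.4p_{Hop}.
By symmetry p_{Hop} = p_{Go}; substituting into the reaction function, 0.6p_{Go} = 14.7 and p_{Go} = 24.5.
q_{Go} = 122 − 5·24.5 + 4·24.5 = 97.5.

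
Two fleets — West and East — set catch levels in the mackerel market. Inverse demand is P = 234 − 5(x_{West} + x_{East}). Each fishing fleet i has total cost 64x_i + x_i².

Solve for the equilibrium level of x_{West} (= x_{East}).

Fishing fleet West's profit: π = x_{West}(234 − 5(x_{West} + x_{East})) − 64x_{West} − x_{West}².
∂π/∂x_{West} = 170 − 12x_{West} − 5x_{East} = 0, so x_{West} = 85/6 − (5/12)x_{East}.
The game is symmetric, so in equilibrium x_{East} = x_{West}: the reaction function gives (17/12)x_{West} = 85/6, hence x_{West} = 10.

10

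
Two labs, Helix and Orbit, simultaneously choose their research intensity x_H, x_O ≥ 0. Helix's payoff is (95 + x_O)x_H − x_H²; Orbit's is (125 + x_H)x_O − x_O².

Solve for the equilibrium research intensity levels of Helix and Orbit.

Expanding Helix's payoff: 95x_H + x_Ox_H − x_H².
∂π/∂x_H = 95 + x_O − 2x_H = 0, so x_H = 47.5 + 0.5x_O.
Likewise for Orbit: x_O = 62.5 + 0.5x_H.
Solving the two reaction functions simultaneously: (1 − (0.5)(0.5))x_H = 47.5 + 0.5·62.5, so 0.75x_H = 78.75 and x_H = 105.
Then x_O = 62.5 + 0.5·105 = 115.

105, 115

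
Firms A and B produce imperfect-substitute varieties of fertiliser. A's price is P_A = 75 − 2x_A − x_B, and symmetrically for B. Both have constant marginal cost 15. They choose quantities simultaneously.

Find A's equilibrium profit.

288

Firm A's profit: π = x_A(75 − 2x_A − x_B) − 15x_A.
∂π/∂x_A = 60 − 4x_A − x_B = 0 ⇒ x_A = 15 − 0.25x_B.
By symmetry x_B = x_A; substituting into the reaction function, 1.25x_A = 15 and x_A = 12.
P_A = 75 − 2·12 − 12 = 39.
Profit = (39 − 15)·12 = 288.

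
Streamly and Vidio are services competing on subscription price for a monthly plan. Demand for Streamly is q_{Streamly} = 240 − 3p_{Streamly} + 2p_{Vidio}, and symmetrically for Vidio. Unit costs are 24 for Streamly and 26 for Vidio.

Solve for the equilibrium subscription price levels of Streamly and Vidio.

78.375, 79.125

Streamly's profit: π = (p_{Streamly} − 24)(240 − 3p_{Streamly} + 2p_{Vidio}).
∂π/∂p_{Streamly} = 312 − 6p_{Streamly} + 2p_{Vidio} = 0 ⇒ p_{Streamly} = 52 + (1/3)p_{Vidio}.
Similarly p_{Vidio} = 53 + (1/3)p_{Streamly}.
Plugging p_{Vidio} into Streamly's best response: p_{Streamly} = 52 + (1/3)(53 + (1/3)p_{Streamly}) ⇒ (8/9)p_{Streamly} = 209/3, so p_{Streamly} = 78.375.
Then p_{Vidio} = 53 + (1/3)·78.375 = 79.125.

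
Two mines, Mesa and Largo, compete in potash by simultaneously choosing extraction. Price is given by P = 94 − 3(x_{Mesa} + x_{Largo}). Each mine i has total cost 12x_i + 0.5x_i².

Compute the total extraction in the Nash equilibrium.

16.4

Mine Mesa's profit: π = x_{Mesa}(94 − 3(x_{Mesa} + x_{Largo})) − 12x_{Mesa} − 0.5x_{Mesa}².
∂π/∂x_{Mesa} = 82 − 7x_{Mesa} − 3x_{Largo} = 0, so x_{Mesa} = 82/7 − (3/7)x_{Largo}.
By symmetry x_{Largo} = x_{Mesa}; substituting into the reaction function, (10/7)x_{Mesa} = 82/7 and x_{Mesa} = 8.2.
Total extraction: 8.2 + 8.2 = 16.4.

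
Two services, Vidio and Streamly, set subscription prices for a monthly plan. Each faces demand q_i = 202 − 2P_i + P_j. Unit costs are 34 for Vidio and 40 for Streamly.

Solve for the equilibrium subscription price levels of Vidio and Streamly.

90.8, 93.2

Vidio's profit: π = (P_{Vidio} − 34)(202 − 2P_{Vidio} + P_{Streamly}).
∂π/∂P_{Vidio} = 270 − 4P_{Vidio} + P_{Streamly} = 0 ⇒ P_{Vidio} = 67.5 + 0.25P_{Streamly}.
Similarly P_{Streamly} = 70.5 + 0.25P_{Vidio}.
Plugging P_{Streamly} into Vidio's best response: P_{Vidio} = 67.5 + 0.25(70.5 + 0.25P_{Vidio}) ⇒ 0.9375P_{Vidio} = 85.125, so P_{Vidio} = 90.8.
Then P_{Streamly} = 70.5 + 0.25·90.8 = 93.2.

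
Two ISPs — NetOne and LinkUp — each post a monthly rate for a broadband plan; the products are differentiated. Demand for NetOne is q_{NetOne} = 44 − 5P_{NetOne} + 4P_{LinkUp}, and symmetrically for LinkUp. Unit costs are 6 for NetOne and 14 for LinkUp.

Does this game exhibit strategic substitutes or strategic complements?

strategic complements

NetOne's profit: π = (P_{NetOne} − 6)(44 − 5P_{NetOne} + 4P_{LinkUp}).
∂π/∂P_{NetOne} = 74 − 10P_{NetOne} + 4P_{LinkUp} = 0 ⇒ P_{NetOne} = 7.4 + 0.4P_{LinkUp}.
The best-response slope dP_{NetOne}/dP_{LinkUp} = 0.4 > 0: the reaction function is upward-sloping, so the choices are strategic complements.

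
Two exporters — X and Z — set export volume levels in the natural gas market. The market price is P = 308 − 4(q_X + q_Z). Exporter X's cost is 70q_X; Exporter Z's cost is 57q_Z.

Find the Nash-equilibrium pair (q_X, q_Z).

Exporter X's profit: π = q_X(308 − 4(q_X + q_Z)) − 70q_X.
∂π/∂q_X = 238 − 8q_X − 4q_Z = 0, so q_X = 29.75 − 0.5q_Z.
By the same steps for Z: q_Z = 31.375 − 0.5q_X.
Plugging q_Z into X's best response: q_X = 29.75 − 0.5(31.375 − 0.5q_X) ⇒ 0.75q_X = 14.0625, so q_X = 18.75.
Then q_Z = 31.375 − 0.5·18.75 = 22.

18.75, 22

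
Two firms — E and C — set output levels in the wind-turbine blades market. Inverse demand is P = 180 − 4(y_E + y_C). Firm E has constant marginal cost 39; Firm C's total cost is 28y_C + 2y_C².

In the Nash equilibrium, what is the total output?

21.7

Firm E's profit: π = y_E(180 − 4(y_E + y_C)) − 39y_E.
∂π/∂y_E = 141 − 8y_E − 4y_C = 0, so y_E = 17.625 − 0.5y_C.
For C: ∂π/∂y_C = 152 − 12y_C − 4y_E = 0 ⇒ y_C = 38/3 − (1/3)y_E.
Substituting the second reaction function into the first: y_E = 17.625 − 0.5(38/3 − (1/3)y_E), which gives (5/6)y_E = 271/24 ⇒ y_E = 13.55.
Then y_C = 38/3 − (1/3)·13.55 = 8.15.
Total output: 13.55 + 8.15 = 21.7.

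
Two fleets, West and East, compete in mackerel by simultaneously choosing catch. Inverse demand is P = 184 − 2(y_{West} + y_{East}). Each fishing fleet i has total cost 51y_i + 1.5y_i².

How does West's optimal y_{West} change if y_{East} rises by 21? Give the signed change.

Fishing fleet West's profit: π = y_{West}(184 − 2(y_{West} + y_{East})) − 51y_{West} − 1.5y_{West}².
∂π/∂y_{West} = 133 − 7y_{West} − 2y_{East} = 0, so y_{West} = 19 − (2/7)y_{East}.
The reaction-function slope is −2/7, so a 21-unit rise in y_{East} moves y_{West} by −2/7 × 21 = −6. West's best response falls — the actions are strategic substitutes.

-6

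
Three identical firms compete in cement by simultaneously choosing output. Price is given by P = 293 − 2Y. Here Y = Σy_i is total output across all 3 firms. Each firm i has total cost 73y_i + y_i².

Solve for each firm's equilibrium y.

A representative firm's profit is π_i = y_i(293 − 2Y) − 73y_i − y_i², with Y = y_i + Σ_{j≠i} y_j.
First-order condition: 220 − 6y_i − 2Σ_{j≠i} y_j = 0.
With identical firms, set every y_j = y: then 220 − 6y − 4y = 0, i.e. y = 220/10 = 22.

22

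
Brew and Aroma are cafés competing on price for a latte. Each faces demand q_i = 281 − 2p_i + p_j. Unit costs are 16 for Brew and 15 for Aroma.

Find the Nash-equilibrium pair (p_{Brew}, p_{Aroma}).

Brew's profit: π = (p_{Brew} − 16)(281 − 2p_{Brew} + p_{Aroma}).
∂π/∂p_{Brew} = 313 − 4p_{Brew} + p_{Aroma} = 0 ⇒ p_{Brew} = 78.25 + 0.25p_{Aroma}.
Similarly p_{Aroma} = 77.75 + 0.25p_{Brew}.
Substituting the second reaction function into the first: p_{Brew} = 78.25 + 0.25(77.75 + 0.25p_{Brew}), which gives 0.9375p_{Brew} = 97.6875 ⇒ p_{Brew} = 104.2.
Then p_{Aroma} = 77.75 + 0.25·104.2 = 103.8.

104.2, 103.8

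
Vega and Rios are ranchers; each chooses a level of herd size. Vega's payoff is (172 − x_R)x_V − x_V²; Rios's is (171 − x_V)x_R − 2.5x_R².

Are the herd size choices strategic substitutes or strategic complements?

strategic substitutes

Expanding Vega's payoff: 172x_V − x_Rx_V − x_V².
∂π/∂x_V = 172 − x_R − 2x_V = 0, so x_V = 86 − 0.5x_R.
The best-response slope dx_V/dx_R = −0.5 < 0: the reaction function is downward-sloping, so the choices are strategic substitutes.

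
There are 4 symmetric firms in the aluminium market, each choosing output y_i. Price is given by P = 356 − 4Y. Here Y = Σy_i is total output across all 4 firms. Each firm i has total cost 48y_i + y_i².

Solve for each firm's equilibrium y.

14

A representative firm's profit is π_i = y_i(356 − 4Y) − 48y_i − y_i², with Y = y_i + Σ_{j≠i} y_j.
First-order condition: 308 − 10y_i − 4Σ_{j≠i} y_j = 0.
With identical firms, set every y_j = y: then 308 − 10y − 12y = 0, i.e. y = 308/22 = 14.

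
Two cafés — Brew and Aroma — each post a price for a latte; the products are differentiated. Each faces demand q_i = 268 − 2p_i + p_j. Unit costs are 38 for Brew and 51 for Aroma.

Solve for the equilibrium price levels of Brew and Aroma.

Brew's profit: π = (p_{Brew} − 38)(268 − 2p_{Brew} + p_{Aroma}).
∂π/∂p_{Brew} = 344 − 4p_{Brew} + p_{Aroma} = 0 ⇒ p_{Brew} = 86 + 0.25p_{Aroma}.
Similarly p_{Aroma} = 92.5 + 0.25p_{Brew}.
Solving the two reaction functions simultaneously: (1 − (0.25)(0.25))p_{Brew} = 86 + 0.25·92.5, so 0.9375p_{Brew} = 109.125 and p_{Brew} = 116.4.
Then p_{Aroma} = 92.5 + 0.25·116.4 = 121.6.

116.4, 121.6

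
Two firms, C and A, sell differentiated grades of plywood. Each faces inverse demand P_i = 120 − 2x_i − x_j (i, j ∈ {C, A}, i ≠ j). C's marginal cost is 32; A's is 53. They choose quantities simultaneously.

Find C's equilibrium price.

Firm C's profit: π = x_C(120 − 2x_C − x_A) − 32x_C.
∂π/∂x_C = 88 − 4x_C − x_A = 0 ⇒ x_C = 22 − 0.25x_A.
Similarly x_A = 16.75 − 0.25x_C.
Substituting the second reaction function into the first: x_C = 22 − 0.25(16.75 − 0.25x_C), which gives 0.9375x_C = 17.8125 ⇒ x_C = 19.
Then x_A = 16.75 − 0.25·19 = 12.
P_C = 120 − 2·19 − 12 = 70.

70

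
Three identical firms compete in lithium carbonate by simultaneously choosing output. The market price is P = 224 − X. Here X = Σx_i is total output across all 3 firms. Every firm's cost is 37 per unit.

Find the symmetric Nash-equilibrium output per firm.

A representative firm's profit is π_i = x_i(224 − X) − 37x_i, with X = x_i + Σ_{j≠i} x_j.
First-order condition: 187 − 2x_i − Σ_{j≠i} x_j = 0.
Imposing symmetry (x_j = x for all j) turns Σ_{j≠i} x_j into 2x, so 187 = 4x and x = 46.75.

46.75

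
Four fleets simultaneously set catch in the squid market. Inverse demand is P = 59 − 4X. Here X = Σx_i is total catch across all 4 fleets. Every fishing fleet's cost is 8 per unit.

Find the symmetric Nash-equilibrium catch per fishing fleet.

A representative fishing fleet's profit is π_i = x_i(59 − 4X) − 8x_i, with X = x_i + Σ_{j≠i} x_j.
First-order condition: 51 − 8x_i − 4Σ_{j≠i} x_j = 0.
With identical fishing fleets, set every x_j = x: then 51 − 8x − 12x = 0, i.e. x = 51/20 = 2.55.

2.55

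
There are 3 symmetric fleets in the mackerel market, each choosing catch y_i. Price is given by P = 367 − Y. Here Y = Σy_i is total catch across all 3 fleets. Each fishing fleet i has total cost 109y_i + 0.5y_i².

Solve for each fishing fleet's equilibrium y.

A representative fishing fleet's profit is π_i = y_i(367 − Y) − 109y_i − 0.5y_i², with Y = y_i + Σ_{j≠i} y_j.
First-order condition: 258 − 3y_i − Σ_{j≠i} y_j = 0.
Imposing symmetry (y_j = y for all j) turns Σ_{j≠i} y_j into 2y, so 258 = 5y and y = 51.6.

51.6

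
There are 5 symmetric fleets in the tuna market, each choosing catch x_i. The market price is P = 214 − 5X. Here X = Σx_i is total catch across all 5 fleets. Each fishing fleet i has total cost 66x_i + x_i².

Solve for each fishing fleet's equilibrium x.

A representative fishing fleet's profit is π_i = x_i(214 − 5X) − 66x_i − x_i², with X = x_i + Σ_{j≠i} x_j.
First-order condition: 148 − 12x_i − 5Σ_{j≠i} x_j = 0.
Imposing symmetry (x_j = x for all j) turns Σ_{j≠i} x_j into 4x, so 148 = 32x and x = 4.625.

4.625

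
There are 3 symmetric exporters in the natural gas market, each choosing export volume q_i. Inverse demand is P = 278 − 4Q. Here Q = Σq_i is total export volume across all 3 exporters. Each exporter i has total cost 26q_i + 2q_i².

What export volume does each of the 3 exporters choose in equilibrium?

A representative exporter's profit is π_i = q_i(278 − 4Q) − 26q_i − 2q_i², with Q = q_i + Σ_{j≠i} q_j.
First-order condition: 252 − 12q_i − 4Σ_{j≠i} q_j = 0.
Imposing symmetry (q_j = q for all j) turns Σ_{j≠i} q_j into 2q, so 252 = 20q and q = 12.6.

12.6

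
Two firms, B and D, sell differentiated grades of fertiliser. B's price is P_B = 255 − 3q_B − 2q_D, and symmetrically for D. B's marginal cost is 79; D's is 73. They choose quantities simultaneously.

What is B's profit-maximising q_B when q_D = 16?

Firm B's profit: π = q_B(255 − 3q_B − 2q_D) − 79q_B.
∂π/∂q_B = 176 − 6q_B − 2q_D = 0 ⇒ q_B = 88/3 − (1/3)q_D.
At q_D = 16: q_B = 88/3 − (1/3)·16 = 24.

24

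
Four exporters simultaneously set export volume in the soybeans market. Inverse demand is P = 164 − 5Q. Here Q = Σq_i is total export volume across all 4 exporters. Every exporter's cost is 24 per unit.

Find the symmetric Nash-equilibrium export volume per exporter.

A representative exporter's profit is π_i = q_i(164 − 5Q) − 24q_i, with Q = q_i + Σ_{j≠i} q_j.
First-order condition: 140 − 10q_i − 5Σ_{j≠i} q_j = 0.
With identical exporters, set every q_j = q: then 140 − 10q − 15q = 0, i.e. q = 140/25 = 5.6.

5.6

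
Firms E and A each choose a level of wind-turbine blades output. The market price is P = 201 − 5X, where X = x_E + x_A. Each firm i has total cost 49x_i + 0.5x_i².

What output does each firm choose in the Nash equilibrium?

Firm E's profit: π = x_E(201 − 5(x_E + x_A)) − 49x_E − 0.5x_E².
∂π/∂x_E = 152 − 11x_E − 5x_A = 0, so x_E = 152/11 − (5/11)x_A.
The game is symmetric, so in equilibrium x_A = x_E: the reaction function gives (16/11)x_E = 152/11, hence x_E = 9.5.

9.5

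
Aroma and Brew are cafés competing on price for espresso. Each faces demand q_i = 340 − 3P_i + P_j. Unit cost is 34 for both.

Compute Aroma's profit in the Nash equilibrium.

Aroma's profit: π = (P_{Aroma} − 34)(340 − 3P_{Aroma} + P_{Brew}).
∂π/∂P_{Aroma} = 442 − 6P_{Aroma} + P_{Brew} = 0 ⇒ P_{Aroma} = 221/3 + (1/6)P_{Brew}.
The game is symmetric, so in equilibrium P_{Brew} = P_{Aroma}: the reaction function gives (5/6)P_{Aroma} = 221/3, hence P_{Aroma} = 88.4.
q_{Aroma} = 340 − 3·88.4 + 88.4 = 163.2.
Profit = (88.4 − 34)·163.2 = 8878.08.

8878.08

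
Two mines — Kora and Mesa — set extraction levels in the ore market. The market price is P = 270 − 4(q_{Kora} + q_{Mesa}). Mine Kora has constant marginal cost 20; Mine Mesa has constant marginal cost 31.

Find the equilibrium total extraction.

40.75

Mine Kora's profit: π = q_{Kora}(270 − 4(q_{Kora} + q_{Mesa})) − 20q_{Kora}.
∂π/∂q_{Kora} = 250 − 8q_{Kora} − 4q_{Mesa} = 0, so q_{Kora} = 31.25 − 0.5q_{Mesa}.
By the same steps for Mesa: q_{Mesa} = 29.875 − 0.5q_{Kora}.
Plugging q_{Mesa} into Kora's best response: q_{Kora} = 31.25 − 0.5(29.875 − 0.5q_{Kora}) ⇒ 0.75q_{Kora} = 16.3125, so q_{Kora} = 21.75.
Then q_{Mesa} = 29.875 − 0.5·21.75 = 19.
Total extraction: 21.75 + 19 = 40.75.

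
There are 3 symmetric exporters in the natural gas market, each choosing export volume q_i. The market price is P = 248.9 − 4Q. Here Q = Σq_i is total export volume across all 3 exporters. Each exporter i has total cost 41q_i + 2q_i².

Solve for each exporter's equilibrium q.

10.395

A representative exporter's profit is π_i = q_i(248.9 − 4Q) − 41q_i − 2q_i², with Q = q_i + Σ_{j≠i} q_j.
First-order condition: 207.9 − 12q_i − 4Σ_{j≠i} q_j = 0.
Imposing symmetry (q_j = q for all j) turns Σ_{j≠i} q_j into 2q, so 207.9 = 20q and q = 10.395.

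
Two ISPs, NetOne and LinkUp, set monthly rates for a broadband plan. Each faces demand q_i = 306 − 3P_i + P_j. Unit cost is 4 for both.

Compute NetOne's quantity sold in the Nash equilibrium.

178.8

NetOne's profit: π = (P_{NetOne} − 4)(306 − 3P_{NetOne} + P_{LinkUp}).
∂π/∂P_{NetOne} = 318 − 6P_{NetOne} + P_{LinkUp} = 0 ⇒ P_{NetOne} = 53 + (1/6)P_{LinkUp}.
By symmetry P_{LinkUp} = P_{NetOne}; substituting into the reaction function, (5/6)P_{NetOne} = 53 and P_{NetOne} = 63.6.
q_{NetOne} = 306 − 3·63.6 + 63.6 = 178.8.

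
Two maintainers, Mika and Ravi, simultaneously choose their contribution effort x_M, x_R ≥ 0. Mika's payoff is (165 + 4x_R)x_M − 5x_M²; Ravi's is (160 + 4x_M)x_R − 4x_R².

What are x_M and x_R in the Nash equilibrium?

30.625, 35.3125

Expanding Mika's payoff: 165x_M + 4x_Rx_M − 5x_M².
∂π/∂x_M = 165 + 4x_R − 10x_M = 0, so x_M = 16.5 + 0.4x_R.
Likewise for Ravi: x_R = 20 + 0.5x_M.
Substituting the second reaction function into the first: x_M = 16.5 + 0.4(20 + 0.5x_M), which gives 0.8x_M = 24.5 ⇒ x_M = 30.625.
Then x_R = 20 + 0.5·30.625 = 35.3125.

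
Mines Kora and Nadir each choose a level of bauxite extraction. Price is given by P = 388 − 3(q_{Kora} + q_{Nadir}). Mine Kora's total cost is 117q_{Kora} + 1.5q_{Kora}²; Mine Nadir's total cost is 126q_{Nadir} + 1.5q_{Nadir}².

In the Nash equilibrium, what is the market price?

Mine Kora's profit: π = q_{Kora}(388 − 3(q_{Kora} + q_{Nadir})) − 117q_{Kora} − 1.5q_{Kora}².
∂π/∂q_{Kora} = 271 − 9q_{Kora} − 3q_{Nadir} = 0, so q_{Kora} = 271/9 − (1/3)q_{Nadir}.
By the same steps for Nadir: q_{Nadir} = 262/9 − (1/3)q_{Kora}.
Solving the two reaction functions simultaneously: (1 − (−1/3)(−1/3))q_{Kora} = 271/9 − (1/3)·(262/9), so (8/9)q_{Kora} = 551/27 and q_{Kora} = 551/24.
Then q_{Nadir} = 262/9 − (1/3)·(551/24) = 515/24.
Equilibrium price: P = 388 − 3·(533/12) = 254.75.

254.75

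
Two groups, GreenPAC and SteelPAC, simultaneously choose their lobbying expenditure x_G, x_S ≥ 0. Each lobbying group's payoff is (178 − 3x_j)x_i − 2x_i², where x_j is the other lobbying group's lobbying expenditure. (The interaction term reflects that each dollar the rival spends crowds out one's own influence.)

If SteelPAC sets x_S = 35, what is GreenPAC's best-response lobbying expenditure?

GreenPAC's payoff is (178 − 3x_S)x_G − 2x_G².
∂π/∂x_G = 178 − 3x_S − 4x_G = 0, so x_G = 44.5 − 0.75x_S.
At x_S = 35: x_G = 44.5 − 0.75·35 = 18.25.

18.25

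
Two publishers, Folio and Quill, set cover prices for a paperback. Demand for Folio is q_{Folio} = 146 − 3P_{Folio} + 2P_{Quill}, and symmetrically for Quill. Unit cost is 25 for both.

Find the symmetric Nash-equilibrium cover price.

Folio's profit: π = (P_{Folio} − 25)(146 − 3P_{Folio} + 2P_{Quill}).
∂π/∂P_{Folio} = 221 − 6P_{Folio} + 2P_{Quill} = 0 ⇒ P_{Folio} = 221/6 + (1/3)P_{Quill}.
The game is symmetric, so in equilibrium P_{Quill} = P_{Folio}: the reaction function gives (2/3)P_{Folio} = 221/6, hence P_{Folio} = 55.25.

55.25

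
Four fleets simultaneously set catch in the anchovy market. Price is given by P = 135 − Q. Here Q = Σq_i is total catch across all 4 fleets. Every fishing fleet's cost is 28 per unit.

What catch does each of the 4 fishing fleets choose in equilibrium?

A representative fishing fleet's profit is π_i = q_i(135 − Q) − 28q_i, with Q = q_i + Σ_{j≠i} q_j.
First-order condition: 107 − 2q_i − Σ_{j≠i} q_j = 0.
In a symmetric equilibrium every fishing fleet chooses the same q, so Σ_{j≠i} q_j = 3q. The condition becomes 107 − 5q = 0, giving q = 107/5 = 21.4.

21.4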